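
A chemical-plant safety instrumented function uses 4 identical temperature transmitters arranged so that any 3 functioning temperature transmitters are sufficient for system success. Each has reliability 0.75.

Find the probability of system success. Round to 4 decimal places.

R = Σ_{i=3}^{4} C(4,i) p^i (1−p)^{4−i} with p = 0.75
C(4,3)·0.75^3·0.25^1 = 0.421875
C(4,4)·0.75^4·0.25^0 = 0.316406
Sum = 0.7383

0.7383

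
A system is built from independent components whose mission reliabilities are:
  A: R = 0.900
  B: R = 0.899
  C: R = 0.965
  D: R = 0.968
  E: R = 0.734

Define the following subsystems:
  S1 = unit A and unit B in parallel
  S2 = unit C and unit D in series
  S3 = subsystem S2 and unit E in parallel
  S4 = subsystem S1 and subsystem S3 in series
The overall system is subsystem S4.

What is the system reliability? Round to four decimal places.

Parallel (A and B): 1 − (1 − 0.900000)(1 − 0.899000) = 0.989900
Series (C and D): 0.965000 × 0.968000 = 0.934120
Parallel ([0.934120] and E): 1 − (1 − 0.934120)(1 − 0.734000) = 0.982476
Series ([0.989900] and [0.982476]): 0.989900 × 0.982476 = 0.9726

0.9726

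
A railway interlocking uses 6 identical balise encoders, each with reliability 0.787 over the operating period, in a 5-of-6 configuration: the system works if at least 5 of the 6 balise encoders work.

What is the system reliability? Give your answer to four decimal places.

0.6234

R = Σ_{i=5}^{6} C(6,i) p^i (1−p)^{6−i} with p = 0.787
C(6,5)·0.787^5·0.213^1 = 0.385838
C(6,6)·0.787^6·0.213^0 = 0.237601
Sum = 0.6234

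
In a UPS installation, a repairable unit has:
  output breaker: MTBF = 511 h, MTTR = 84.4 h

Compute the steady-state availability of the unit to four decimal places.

A(output breaker) = MTBF/(MTBF+MTTR) = 511/(511+84.4) = 0.8582

0.8582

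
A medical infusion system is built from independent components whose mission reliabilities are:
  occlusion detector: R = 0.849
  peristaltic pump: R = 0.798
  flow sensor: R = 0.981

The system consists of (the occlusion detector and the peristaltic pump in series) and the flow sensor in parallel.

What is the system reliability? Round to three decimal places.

0.994

Series (occlusion detector and peristaltic pump): 0.84900 × 0.79800 = 0.67750
Parallel ([0.67750] and flow sensor): 1 − (1 − 0.67750)(1 − 0.98100) = 0.994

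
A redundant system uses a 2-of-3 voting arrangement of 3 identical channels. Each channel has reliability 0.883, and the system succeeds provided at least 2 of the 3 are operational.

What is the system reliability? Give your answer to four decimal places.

R = Σ_{i=2}^{3} C(3,i) p^i (1−p)^{3−i} with p = 0.883
C(3,2)·0.883^2·0.117^1 = 0.273671
C(3,3)·0.883^3·0.117^0 = 0.688465
Sum = 0.9621

0.9621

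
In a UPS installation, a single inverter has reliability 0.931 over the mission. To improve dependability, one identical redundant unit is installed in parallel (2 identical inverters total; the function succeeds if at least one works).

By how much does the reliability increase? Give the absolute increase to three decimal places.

R_before = 0.931
R_after = 1 − (1 − 0.931)^2 = 0.995
ΔR = 0.995 − 0.931 = 0.064

0.064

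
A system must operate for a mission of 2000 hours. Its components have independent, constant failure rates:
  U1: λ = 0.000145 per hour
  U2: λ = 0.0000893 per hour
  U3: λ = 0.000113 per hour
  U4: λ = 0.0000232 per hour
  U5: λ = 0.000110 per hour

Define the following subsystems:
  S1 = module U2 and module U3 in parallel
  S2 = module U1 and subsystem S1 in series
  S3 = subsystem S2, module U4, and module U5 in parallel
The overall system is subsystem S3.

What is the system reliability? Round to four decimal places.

R(U1) = exp(−0.000145 × 2000) = 0.748264
R(U2) = exp(−0.0000893 × 2000) = 0.836440
R(U3) = exp(−0.000113 × 2000) = 0.797718
R(U4) = exp(−0.0000232 × 2000) = 0.954660
R(U5) = exp(−0.000110 × 2000) = 0.802519
Parallel (U2 and U3): 1 − (1 − 0.836440)(1 − 0.797718) = 0.966915
Series (U1 and [0.966915]): 0.748264 × 0.966915 = 0.723508
Parallel ([0.723508], U4, and U5): 1 − (1 − 0.723508)(1 − 0.954660)(1 − 0.802519) = 0.9975

0.9975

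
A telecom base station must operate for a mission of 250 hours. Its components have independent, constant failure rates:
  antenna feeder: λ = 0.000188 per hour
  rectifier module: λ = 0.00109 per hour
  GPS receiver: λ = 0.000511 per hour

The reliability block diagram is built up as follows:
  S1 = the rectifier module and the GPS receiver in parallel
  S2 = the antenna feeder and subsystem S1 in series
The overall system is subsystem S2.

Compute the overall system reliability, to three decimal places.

R(antenna feeder) = exp(−0.000188 × 250) = 0.95409
R(rectifier module) = exp(−0.00109 × 250) = 0.76147
R(GPS receiver) = exp(−0.000511 × 250) = 0.88007
Parallel (rectifier module and GPS receiver): 1 − (1 − 0.76147)(1 − 0.88007) = 0.97139
Series (antenna feeder and [0.97139]): 0.95409 × 0.97139 = 0.927

0.927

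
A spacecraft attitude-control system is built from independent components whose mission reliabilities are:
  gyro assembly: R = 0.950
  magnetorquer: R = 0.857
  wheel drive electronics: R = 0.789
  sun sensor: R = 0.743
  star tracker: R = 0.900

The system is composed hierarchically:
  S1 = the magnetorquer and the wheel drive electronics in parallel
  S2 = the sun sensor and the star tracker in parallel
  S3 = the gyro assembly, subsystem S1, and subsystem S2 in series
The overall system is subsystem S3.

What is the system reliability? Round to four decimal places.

Parallel (magnetorquer and wheel drive electronics): 1 − (1 − 0.857000)(1 − 0.789000) = 0.969827
Parallel (sun sensor and star tracker): 1 − (1 − 0.743000)(1 − 0.900000) = 0.974300
Series (gyro assembly, [0.969827], and [0.974300]): 0.950000 × 0.969827 × 0.974300 = 0.8977

0.8977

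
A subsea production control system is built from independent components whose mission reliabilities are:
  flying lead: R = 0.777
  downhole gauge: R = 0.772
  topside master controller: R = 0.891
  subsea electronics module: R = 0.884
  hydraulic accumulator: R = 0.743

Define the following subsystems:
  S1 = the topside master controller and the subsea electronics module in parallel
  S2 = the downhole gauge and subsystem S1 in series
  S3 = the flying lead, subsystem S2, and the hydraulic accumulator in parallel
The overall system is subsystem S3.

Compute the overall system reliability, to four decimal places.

Parallel (topside master controller and subsea electronics module): 1 − (1 − 0.891000)(1 − 0.884000) = 0.987356
Series (downhole gauge and [0.987356]): 0.772000 × 0.987356 = 0.762239
Parallel (flying lead, [0.762239], and hydraulic accumulator): 1 − (1 − 0.777000)(1 − 0.762239)(1 − 0.743000) = 0.9864

0.9864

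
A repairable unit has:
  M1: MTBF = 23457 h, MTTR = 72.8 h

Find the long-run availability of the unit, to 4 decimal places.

0.9969

A(M1) = MTBF/(MTBF+MTTR) = 23457/(23457+72.8) = 0.9969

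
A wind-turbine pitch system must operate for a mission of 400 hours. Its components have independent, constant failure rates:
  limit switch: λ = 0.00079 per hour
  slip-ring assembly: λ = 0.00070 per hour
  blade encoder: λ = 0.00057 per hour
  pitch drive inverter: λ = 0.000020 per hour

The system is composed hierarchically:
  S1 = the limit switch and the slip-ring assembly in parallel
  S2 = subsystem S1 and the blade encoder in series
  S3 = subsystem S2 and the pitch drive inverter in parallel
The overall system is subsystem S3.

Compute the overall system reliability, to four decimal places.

R(limit switch) = exp(−0.00079 × 400) = 0.729059
R(slip-ring assembly) = exp(−0.00070 × 400) = 0.755784
R(blade encoder) = exp(−0.00057 × 400) = 0.796124
R(pitch drive inverter) = exp(−0.000020 × 400) = 0.992032
Parallel (limit switch and slip-ring assembly): 1 − (1 − 0.729059)(1 − 0.755784) = 0.933832
Series ([0.933832] and blade encoder): 0.933832 × 0.796124 = 0.743446
Parallel ([0.743446] and pitch drive inverter): 1 − (1 − 0.743446)(1 − 0.992032) = 0.9980

0.9980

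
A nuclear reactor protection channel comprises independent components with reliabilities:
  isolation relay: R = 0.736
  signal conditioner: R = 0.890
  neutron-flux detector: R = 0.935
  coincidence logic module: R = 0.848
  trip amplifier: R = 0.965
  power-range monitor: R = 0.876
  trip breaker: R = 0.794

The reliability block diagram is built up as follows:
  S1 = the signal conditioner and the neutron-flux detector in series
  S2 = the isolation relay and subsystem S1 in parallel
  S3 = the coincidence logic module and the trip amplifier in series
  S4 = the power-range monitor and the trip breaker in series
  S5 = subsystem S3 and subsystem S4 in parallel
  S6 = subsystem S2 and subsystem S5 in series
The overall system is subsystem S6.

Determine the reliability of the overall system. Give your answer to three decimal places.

Series (signal conditioner and neutron-flux detector): 0.89000 × 0.93500 = 0.83215
Parallel (isolation relay and [0.83215]): 1 − (1 − 0.73600)(1 − 0.83215) = 0.95569
Series (coincidence logic module and trip amplifier): 0.84800 × 0.96500 = 0.81832
Series (power-range monitor and trip breaker): 0.87600 × 0.79400 = 0.69554
Parallel ([0.81832] and [0.69554]): 1 − (1 − 0.81832)(1 − 0.69554) = 0.94469
Series ([0.95569] and [0.94469]): 0.95569 × 0.94469 = 0.903

0.903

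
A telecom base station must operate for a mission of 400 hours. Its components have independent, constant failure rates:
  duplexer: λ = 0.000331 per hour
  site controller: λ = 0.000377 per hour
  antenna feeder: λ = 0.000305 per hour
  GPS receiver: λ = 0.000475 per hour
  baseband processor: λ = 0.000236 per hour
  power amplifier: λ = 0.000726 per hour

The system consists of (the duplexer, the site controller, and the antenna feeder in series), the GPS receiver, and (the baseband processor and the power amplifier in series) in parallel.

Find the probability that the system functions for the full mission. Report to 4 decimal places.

R(duplexer) = exp(−0.000331 × 400) = 0.875991
R(site controller) = exp(−0.000377 × 400) = 0.860020
R(antenna feeder) = exp(−0.000305 × 400) = 0.885148
R(GPS receiver) = exp(−0.000475 × 400) = 0.826959
R(baseband processor) = exp(−0.000236 × 400) = 0.909919
R(power amplifier) = exp(−0.000726 × 400) = 0.747964
Series (duplexer, site controller, and antenna feeder): 0.875991 × 0.860020 × 0.885148 = 0.666844
Series (baseband processor and power amplifier): 0.909919 × 0.747964 = 0.680587
Parallel ([0.666844], GPS receiver, and [0.680587]): 1 − (1 − 0.666844)(1 − 0.826959)(1 − 0.680587) = 0.9816

0.9816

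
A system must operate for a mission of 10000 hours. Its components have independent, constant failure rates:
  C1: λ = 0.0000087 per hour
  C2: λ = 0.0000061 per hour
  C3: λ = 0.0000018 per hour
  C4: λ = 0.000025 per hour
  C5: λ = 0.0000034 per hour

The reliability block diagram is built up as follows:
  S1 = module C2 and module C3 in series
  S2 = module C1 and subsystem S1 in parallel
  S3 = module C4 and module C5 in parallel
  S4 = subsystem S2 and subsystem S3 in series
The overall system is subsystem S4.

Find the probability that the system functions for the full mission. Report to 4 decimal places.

R(C1) = exp(−0.0000087 × 10000) = 0.916677
R(C2) = exp(−0.0000061 × 10000) = 0.940823
R(C3) = exp(−0.0000018 × 10000) = 0.982161
R(C4) = exp(−0.000025 × 10000) = 0.778801
R(C5) = exp(−0.0000034 × 10000) = 0.966572
Series (C2 and C3): 0.940823 × 0.982161 = 0.924040
Parallel (C1 and [0.924040]): 1 − (1 − 0.916677)(1 − 0.924040) = 0.993671
Parallel (C4 and C5): 1 − (1 − 0.778801)(1 − 0.966572) = 0.992606
Series ([0.993671] and [0.992606]): 0.993671 × 0.992606 = 0.9863

0.9863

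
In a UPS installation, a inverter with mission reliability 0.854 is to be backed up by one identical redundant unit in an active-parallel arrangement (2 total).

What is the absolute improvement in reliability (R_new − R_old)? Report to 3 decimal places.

0.125

R_before = 0.854
R_after = 1 − (1 − 0.854)^2 = 0.979
ΔR = 0.979 − 0.854 = 0.125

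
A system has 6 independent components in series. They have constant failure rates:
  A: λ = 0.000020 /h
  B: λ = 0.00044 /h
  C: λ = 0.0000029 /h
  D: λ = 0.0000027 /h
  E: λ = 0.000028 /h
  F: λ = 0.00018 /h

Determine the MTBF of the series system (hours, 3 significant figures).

1480

Series of exponential components: λ_sys = Σ λ_i
λ_sys = 0.000020 + 0.00044 + 0.0000029 + 0.0000027 + 0.000028 + 0.00018 = 6.7360e-04 /h
MTBF = 1 / λ_sys = 1480 h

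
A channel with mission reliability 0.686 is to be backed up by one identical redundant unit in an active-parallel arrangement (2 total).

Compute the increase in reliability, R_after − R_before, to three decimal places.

0.215

R_before = 0.686
R_after = 1 − (1 − 0.686)^2 = 0.901
ΔR = 0.901 − 0.686 = 0.215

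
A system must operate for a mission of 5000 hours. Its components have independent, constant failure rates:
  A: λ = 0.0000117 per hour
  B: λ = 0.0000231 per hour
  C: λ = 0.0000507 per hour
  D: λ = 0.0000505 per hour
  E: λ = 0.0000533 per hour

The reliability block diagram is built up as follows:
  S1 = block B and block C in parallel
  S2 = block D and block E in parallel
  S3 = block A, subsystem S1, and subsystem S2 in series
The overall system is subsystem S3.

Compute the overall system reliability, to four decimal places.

R(A) = exp(−0.0000117 × 5000) = 0.943178
R(B) = exp(−0.0000231 × 5000) = 0.890921
R(C) = exp(−0.0000507 × 5000) = 0.776080
R(D) = exp(−0.0000505 × 5000) = 0.776856
R(E) = exp(−0.0000533 × 5000) = 0.766056
Parallel (B and C): 1 − (1 − 0.890921)(1 − 0.776080) = 0.975575
Parallel (D and E): 1 − (1 − 0.776856)(1 − 0.766056) = 0.947797
Series (A, [0.975575], and [0.947797]): 0.943178 × 0.975575 × 0.947797 = 0.8721

0.8721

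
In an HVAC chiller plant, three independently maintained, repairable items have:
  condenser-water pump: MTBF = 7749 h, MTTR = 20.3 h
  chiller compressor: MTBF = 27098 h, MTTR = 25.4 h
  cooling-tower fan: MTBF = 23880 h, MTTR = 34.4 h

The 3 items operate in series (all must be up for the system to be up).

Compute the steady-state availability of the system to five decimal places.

A(condenser-water pump) = MTBF/(MTBF+MTTR) = 7749/(7749+20.3) = 0.997387
A(chiller compressor) = MTBF/(MTBF+MTTR) = 27098/(27098+25.4) = 0.999064
A(cooling-tower fan) = MTBF/(MTBF+MTTR) = 23880/(23880+34.4) = 0.998562
Series availability: 0.997387 × 0.999064 × 0.998562 = 0.99502

0.99502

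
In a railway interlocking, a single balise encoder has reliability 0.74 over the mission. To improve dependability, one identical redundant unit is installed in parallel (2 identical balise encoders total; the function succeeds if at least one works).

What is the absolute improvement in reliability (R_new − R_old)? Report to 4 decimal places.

R_before = 0.74
R_after = 1 − (1 − 0.74)^2 = 0.9324
ΔR = 0.9324 − 0.74 = 0.1924

0.1924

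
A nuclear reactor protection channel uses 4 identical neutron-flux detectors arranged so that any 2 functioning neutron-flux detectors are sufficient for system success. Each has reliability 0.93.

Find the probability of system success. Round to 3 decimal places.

0.999

R = Σ_{i=2}^{4} C(4,i) p^i (1−p)^{4−i} with p = 0.93
C(4,2)·0.93^2·0.07^2 = 0.02543
C(4,3)·0.93^3·0.07^1 = 0.22522
C(4,4)·0.93^4·0.07^0 = 0.74805
Sum = 0.999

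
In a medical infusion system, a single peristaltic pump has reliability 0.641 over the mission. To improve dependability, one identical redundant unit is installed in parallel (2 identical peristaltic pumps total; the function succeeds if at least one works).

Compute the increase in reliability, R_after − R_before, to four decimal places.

0.2301

R_before = 0.641
R_after = 1 − (1 − 0.641)^2 = 0.8711
ΔR = 0.8711 − 0.641 = 0.2301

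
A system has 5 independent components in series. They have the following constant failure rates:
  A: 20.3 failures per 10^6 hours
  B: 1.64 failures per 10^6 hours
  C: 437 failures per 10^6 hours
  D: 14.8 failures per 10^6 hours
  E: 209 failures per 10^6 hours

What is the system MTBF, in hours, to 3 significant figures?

1460

Series of exponential components: λ_sys = Σ λ_i
λ_sys = 0.0000203 + 0.00000164 + 0.000437 + 0.0000148 + 0.000209 = 6.8274e-04 /h
MTBF = 1 / λ_sys = 1460 h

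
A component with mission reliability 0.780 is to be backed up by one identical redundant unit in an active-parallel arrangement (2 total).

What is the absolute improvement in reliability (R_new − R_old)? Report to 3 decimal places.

R_before = 0.780
R_after = 1 − (1 − 0.780)^2 = 0.952
ΔR = 0.952 − 0.780 = 0.172

0.172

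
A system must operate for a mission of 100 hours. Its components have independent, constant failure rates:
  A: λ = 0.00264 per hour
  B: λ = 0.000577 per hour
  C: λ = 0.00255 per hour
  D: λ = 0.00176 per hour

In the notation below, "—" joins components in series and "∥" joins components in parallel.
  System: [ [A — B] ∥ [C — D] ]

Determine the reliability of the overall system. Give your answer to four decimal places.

0.9037

R(A) = exp(−0.00264 × 100) = 0.767974
R(B) = exp(−0.000577 × 100) = 0.943933
R(C) = exp(−0.00255 × 100) = 0.774916
R(D) = exp(−0.00176 × 100) = 0.838618
Series (A and B): 0.767974 × 0.943933 = 0.724916
Series (C and D): 0.774916 × 0.838618 = 0.649859
Parallel ([0.724916] and [0.649859]): 1 − (1 − 0.724916)(1 − 0.649859) = 0.9037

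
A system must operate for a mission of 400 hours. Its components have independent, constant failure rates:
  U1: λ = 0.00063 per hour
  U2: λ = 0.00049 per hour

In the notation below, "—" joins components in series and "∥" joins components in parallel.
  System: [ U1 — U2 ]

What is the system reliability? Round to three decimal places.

0.639

R(U1) = exp(−0.00063 × 400) = 0.77724
R(U2) = exp(−0.00049 × 400) = 0.82201
Series (U1 and U2): 0.77724 × 0.82201 = 0.639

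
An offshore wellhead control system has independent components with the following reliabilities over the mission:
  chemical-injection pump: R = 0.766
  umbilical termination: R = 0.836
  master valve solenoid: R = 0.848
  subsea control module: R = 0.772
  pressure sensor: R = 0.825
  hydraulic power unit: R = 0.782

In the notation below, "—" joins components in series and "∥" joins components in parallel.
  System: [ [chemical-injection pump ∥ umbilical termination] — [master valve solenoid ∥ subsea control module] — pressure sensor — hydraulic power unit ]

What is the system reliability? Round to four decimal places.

0.5989

Parallel (chemical-injection pump and umbilical termination): 1 − (1 − 0.766000)(1 − 0.836000) = 0.961624
Parallel (master valve solenoid and subsea control module): 1 − (1 − 0.848000)(1 − 0.772000) = 0.965344
Series ([0.961624], [0.965344], pressure sensor, and hydraulic power unit): 0.961624 × 0.965344 × 0.825000 × 0.782000 = 0.5989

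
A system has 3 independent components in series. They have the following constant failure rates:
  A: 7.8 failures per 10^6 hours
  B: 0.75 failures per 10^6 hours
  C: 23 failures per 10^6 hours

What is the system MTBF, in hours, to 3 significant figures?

Series of exponential components: λ_sys = Σ λ_i
λ_sys = 0.0000078 + 0.00000075 + 0.000023 = 3.1550e-05 /h
MTBF = 1 / λ_sys = 31700 h

31700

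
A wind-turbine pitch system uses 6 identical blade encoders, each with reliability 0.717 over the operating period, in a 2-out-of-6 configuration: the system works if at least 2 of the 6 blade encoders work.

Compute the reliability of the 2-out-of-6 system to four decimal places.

0.9917

R = Σ_{i=2}^{6} C(6,i) p^i (1−p)^{6−i} with p = 0.717
C(6,2)·0.717^2·0.283^4 = 0.049462
C(6,3)·0.717^3·0.283^3 = 0.167089
C(6,4)·0.717^4·0.283^2 = 0.317498
C(6,5)·0.717^5·0.283^1 = 0.321761
C(6,6)·0.717^6·0.283^0 = 0.135867
Sum = 0.9917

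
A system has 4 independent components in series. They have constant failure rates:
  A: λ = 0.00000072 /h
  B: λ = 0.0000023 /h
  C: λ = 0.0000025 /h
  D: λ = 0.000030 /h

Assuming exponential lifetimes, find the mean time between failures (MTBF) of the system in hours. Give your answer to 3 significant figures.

28200

Series of exponential components: λ_sys = Σ λ_i
λ_sys = 0.00000072 + 0.0000023 + 0.0000025 + 0.000030 = 3.5520e-05 /h
MTBF = 1 / λ_sys = 28200 h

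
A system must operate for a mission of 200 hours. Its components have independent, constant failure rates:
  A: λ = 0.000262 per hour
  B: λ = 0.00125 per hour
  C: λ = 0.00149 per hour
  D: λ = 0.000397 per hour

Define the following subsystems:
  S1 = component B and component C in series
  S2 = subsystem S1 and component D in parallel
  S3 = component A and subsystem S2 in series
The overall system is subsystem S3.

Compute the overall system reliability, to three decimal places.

0.918

R(A) = exp(−0.000262 × 200) = 0.94895
R(B) = exp(−0.00125 × 200) = 0.77880
R(C) = exp(−0.00149 × 200) = 0.74230
R(D) = exp(−0.000397 × 200) = 0.92367
Series (B and C): 0.77880 × 0.74230 = 0.57810
Parallel ([0.57810] and D): 1 − (1 − 0.57810)(1 − 0.92367) = 0.96780
Series (A and [0.96780]): 0.94895 × 0.96780 = 0.918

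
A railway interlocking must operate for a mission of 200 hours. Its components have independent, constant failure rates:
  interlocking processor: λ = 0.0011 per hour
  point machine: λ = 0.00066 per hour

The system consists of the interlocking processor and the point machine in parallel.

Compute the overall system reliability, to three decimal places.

R(interlocking processor) = exp(−0.0011 × 200) = 0.80252
R(point machine) = exp(−0.00066 × 200) = 0.87634
Parallel (interlocking processor and point machine): 1 − (1 − 0.80252)(1 − 0.87634) = 0.976

0.976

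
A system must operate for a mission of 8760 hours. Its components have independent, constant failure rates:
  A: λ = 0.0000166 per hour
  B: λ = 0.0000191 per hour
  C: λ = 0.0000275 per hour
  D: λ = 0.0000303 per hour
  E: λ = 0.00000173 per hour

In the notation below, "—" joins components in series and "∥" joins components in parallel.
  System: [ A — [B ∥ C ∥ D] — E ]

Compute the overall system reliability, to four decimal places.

R(A) = exp(−0.0000166 × 8760) = 0.864663
R(B) = exp(−0.0000191 × 8760) = 0.845932
R(C) = exp(−0.0000275 × 8760) = 0.785920
R(D) = exp(−0.0000303 × 8760) = 0.766878
R(E) = exp(−0.00000173 × 8760) = 0.984959
Parallel (B, C, and D): 1 − (1 − 0.845932)(1 − 0.785920)(1 − 0.766878) = 0.992311
Series (A, [0.992311], and E): 0.864663 × 0.992311 × 0.984959 = 0.8451

0.8451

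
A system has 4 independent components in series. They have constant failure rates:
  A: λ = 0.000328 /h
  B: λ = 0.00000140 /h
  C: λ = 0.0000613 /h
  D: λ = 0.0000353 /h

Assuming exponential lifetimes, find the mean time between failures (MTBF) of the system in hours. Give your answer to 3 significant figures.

2350

Series of exponential components: λ_sys = Σ λ_i
λ_sys = 0.000328 + 0.00000140 + 0.0000613 + 0.0000353 = 4.2600e-04 /h
MTBF = 1 / λ_sys = 2350 h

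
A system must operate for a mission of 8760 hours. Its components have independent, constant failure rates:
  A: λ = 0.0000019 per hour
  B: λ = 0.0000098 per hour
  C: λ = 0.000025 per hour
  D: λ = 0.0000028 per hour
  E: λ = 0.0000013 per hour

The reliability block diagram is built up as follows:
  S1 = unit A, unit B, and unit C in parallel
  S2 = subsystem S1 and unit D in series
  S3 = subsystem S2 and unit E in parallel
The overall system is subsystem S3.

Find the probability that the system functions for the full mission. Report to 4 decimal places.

R(A) = exp(−0.0000019 × 8760) = 0.983494
R(B) = exp(−0.0000098 × 8760) = 0.917734
R(C) = exp(−0.000025 × 8760) = 0.803322
R(D) = exp(−0.0000028 × 8760) = 0.975770
R(E) = exp(−0.0000013 × 8760) = 0.988677
Parallel (A, B, and C): 1 − (1 − 0.983494)(1 − 0.917734)(1 − 0.803322) = 0.999733
Series ([0.999733] and D): 0.999733 × 0.975770 = 0.975509
Parallel ([0.975509] and E): 1 − (1 − 0.975509)(1 − 0.988677) = 0.9997

0.9997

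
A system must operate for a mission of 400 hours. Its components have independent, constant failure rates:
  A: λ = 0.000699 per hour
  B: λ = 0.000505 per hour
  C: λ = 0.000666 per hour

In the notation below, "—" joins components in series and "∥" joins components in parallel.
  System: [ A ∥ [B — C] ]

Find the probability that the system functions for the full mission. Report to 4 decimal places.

R(A) = exp(−0.000699 × 400) = 0.756086
R(B) = exp(−0.000505 × 400) = 0.817095
R(C) = exp(−0.000666 × 400) = 0.766133
Series (B and C): 0.817095 × 0.766133 = 0.626003
Parallel (A and [0.626003]): 1 − (1 − 0.756086)(1 − 0.626003) = 0.9088

0.9088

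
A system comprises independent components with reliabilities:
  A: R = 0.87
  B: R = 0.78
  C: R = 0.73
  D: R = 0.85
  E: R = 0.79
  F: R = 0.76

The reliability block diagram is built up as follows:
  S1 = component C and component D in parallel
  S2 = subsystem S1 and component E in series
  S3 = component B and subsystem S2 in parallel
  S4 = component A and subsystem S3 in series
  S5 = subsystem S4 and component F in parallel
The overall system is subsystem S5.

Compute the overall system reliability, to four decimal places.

Parallel (C and D): 1 − (1 − 0.730000)(1 − 0.850000) = 0.959500
Series ([0.959500] and E): 0.959500 × 0.790000 = 0.758005
Parallel (B and [0.758005]): 1 − (1 − 0.780000)(1 − 0.758005) = 0.946761
Series (A and [0.946761]): 0.870000 × 0.946761 = 0.823682
Parallel ([0.823682] and F): 1 − (1 − 0.823682)(1 − 0.760000) = 0.9577

0.9577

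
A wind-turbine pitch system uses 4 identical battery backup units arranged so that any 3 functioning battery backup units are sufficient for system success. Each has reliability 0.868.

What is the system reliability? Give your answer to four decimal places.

0.9129

R = Σ_{i=3}^{4} C(4,i) p^i (1−p)^{4−i} with p = 0.868
C(4,3)·0.868^3·0.132^1 = 0.345297
C(4,4)·0.868^4·0.132^0 = 0.567648
Sum = 0.9129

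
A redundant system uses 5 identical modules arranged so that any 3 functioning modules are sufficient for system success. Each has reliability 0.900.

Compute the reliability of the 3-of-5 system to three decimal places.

R = Σ_{i=3}^{5} C(5,i) p^i (1−p)^{5−i} with p = 0.900
C(5,3)·0.900^3·0.100^2 = 0.07290
C(5,4)·0.900^4·0.100^1 = 0.32805
C(5,5)·0.900^5·0.100^0 = 0.59049
Sum = 0.991

0.991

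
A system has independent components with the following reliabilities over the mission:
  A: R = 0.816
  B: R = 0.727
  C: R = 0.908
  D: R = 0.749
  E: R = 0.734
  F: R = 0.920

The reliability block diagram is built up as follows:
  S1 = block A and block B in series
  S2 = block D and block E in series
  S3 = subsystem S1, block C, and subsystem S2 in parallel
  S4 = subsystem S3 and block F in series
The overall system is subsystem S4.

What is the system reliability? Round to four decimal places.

Series (A and B): 0.816000 × 0.727000 = 0.593232
Series (D and E): 0.749000 × 0.734000 = 0.549766
Parallel ([0.593232], C, and [0.549766]): 1 − (1 − 0.593232)(1 − 0.908000)(1 − 0.549766) = 0.983151
Series ([0.983151] and F): 0.983151 × 0.920000 = 0.9045

0.9045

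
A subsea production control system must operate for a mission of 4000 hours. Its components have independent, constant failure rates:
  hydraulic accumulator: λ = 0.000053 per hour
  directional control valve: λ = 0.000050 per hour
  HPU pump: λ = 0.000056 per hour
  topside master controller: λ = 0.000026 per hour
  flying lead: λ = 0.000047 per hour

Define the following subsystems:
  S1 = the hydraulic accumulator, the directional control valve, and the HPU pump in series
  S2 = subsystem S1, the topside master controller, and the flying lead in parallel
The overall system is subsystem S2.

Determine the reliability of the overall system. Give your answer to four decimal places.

0.9920

R(hydraulic accumulator) = exp(−0.000053 × 4000) = 0.808965
R(directional control valve) = exp(−0.000050 × 4000) = 0.818731
R(HPU pump) = exp(−0.000056 × 4000) = 0.799315
R(topside master controller) = exp(−0.000026 × 4000) = 0.901225
R(flying lead) = exp(−0.000047 × 4000) = 0.828615
Series (hydraulic accumulator, directional control valve, and HPU pump): 0.808965 × 0.818731 × 0.799315 = 0.529406
Parallel ([0.529406], topside master controller, and flying lead): 1 − (1 − 0.529406)(1 − 0.901225)(1 − 0.828615) = 0.9920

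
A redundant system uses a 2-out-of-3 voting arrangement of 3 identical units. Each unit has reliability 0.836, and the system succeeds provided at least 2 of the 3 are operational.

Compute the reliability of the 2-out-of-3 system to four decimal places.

0.9281

R = Σ_{i=2}^{3} C(3,i) p^i (1−p)^{3−i} with p = 0.836
C(3,2)·0.836^2·0.164^1 = 0.343857
C(3,3)·0.836^3·0.164^0 = 0.584277
Sum = 0.9281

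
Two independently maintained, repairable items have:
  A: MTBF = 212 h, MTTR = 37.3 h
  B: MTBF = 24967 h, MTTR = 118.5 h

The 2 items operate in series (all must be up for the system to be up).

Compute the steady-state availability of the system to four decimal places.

A(A) = MTBF/(MTBF+MTTR) = 212/(212+37.3) = 0.850381
A(B) = MTBF/(MTBF+MTTR) = 24967/(24967+118.5) = 0.995276
Series availability: 0.850381 × 0.995276 = 0.8464

0.8464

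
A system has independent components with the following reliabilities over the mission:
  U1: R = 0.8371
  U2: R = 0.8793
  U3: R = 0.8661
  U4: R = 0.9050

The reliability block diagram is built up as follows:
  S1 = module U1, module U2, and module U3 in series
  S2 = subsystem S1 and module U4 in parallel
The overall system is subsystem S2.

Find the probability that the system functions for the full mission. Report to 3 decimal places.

Series (U1, U2, and U3): 0.83710 × 0.87930 × 0.86610 = 0.63750
Parallel ([0.63750] and U4): 1 − (1 − 0.63750)(1 − 0.90500) = 0.966

0.966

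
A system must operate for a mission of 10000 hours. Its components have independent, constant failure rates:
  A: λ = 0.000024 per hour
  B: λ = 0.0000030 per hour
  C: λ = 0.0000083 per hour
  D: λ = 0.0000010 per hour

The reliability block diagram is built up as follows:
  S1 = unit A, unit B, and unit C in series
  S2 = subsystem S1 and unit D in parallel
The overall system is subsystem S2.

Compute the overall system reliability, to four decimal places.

0.9970

R(A) = exp(−0.000024 × 10000) = 0.786628
R(B) = exp(−0.0000030 × 10000) = 0.970446
R(C) = exp(−0.0000083 × 10000) = 0.920351
R(D) = exp(−0.0000010 × 10000) = 0.990050
Series (A, B, and C): 0.786628 × 0.970446 × 0.920351 = 0.702578
Parallel ([0.702578] and D): 1 − (1 − 0.702578)(1 − 0.990050) = 0.9970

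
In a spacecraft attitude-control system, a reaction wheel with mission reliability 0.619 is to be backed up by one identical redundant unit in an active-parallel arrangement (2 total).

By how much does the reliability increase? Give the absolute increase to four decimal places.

R_before = 0.619
R_after = 1 − (1 − 0.619)^2 = 0.8548
ΔR = 0.8548 − 0.619 = 0.2358

0.2358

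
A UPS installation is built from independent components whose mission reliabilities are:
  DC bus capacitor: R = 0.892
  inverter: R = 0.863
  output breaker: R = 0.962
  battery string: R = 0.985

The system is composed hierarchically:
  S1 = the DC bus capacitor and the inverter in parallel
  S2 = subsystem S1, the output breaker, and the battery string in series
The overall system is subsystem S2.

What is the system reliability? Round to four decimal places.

0.9335

Parallel (DC bus capacitor and inverter): 1 − (1 − 0.892000)(1 − 0.863000) = 0.985204
Series ([0.985204], output breaker, and battery string): 0.985204 × 0.962000 × 0.985000 = 0.9335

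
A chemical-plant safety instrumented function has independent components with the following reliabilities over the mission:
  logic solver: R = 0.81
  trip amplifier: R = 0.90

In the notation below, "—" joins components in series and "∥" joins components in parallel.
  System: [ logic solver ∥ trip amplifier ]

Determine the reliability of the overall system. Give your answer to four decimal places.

Parallel (logic solver and trip amplifier): 1 − (1 − 0.810000)(1 − 0.900000) = 0.9810

0.9810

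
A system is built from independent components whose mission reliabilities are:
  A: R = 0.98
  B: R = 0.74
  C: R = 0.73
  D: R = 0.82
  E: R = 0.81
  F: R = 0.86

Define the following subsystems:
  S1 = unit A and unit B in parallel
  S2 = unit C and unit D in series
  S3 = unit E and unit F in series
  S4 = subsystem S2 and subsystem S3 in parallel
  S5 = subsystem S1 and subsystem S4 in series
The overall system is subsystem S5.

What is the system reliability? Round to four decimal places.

Parallel (A and B): 1 − (1 − 0.980000)(1 − 0.740000) = 0.994800
Series (C and D): 0.730000 × 0.820000 = 0.598600
Series (E and F): 0.810000 × 0.860000 = 0.696600
Parallel ([0.598600] and [0.696600]): 1 − (1 − 0.598600)(1 − 0.696600) = 0.878215
Series ([0.994800] and [0.878215]): 0.994800 × 0.878215 = 0.8736

0.8736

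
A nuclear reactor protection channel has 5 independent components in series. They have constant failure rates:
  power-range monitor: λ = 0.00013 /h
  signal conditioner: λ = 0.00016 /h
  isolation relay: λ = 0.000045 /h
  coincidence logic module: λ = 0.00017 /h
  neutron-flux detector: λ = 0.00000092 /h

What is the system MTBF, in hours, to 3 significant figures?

1980

Series of exponential components: λ_sys = Σ λ_i
λ_sys = 0.00013 + 0.00016 + 0.000045 + 0.00017 + 0.00000092 = 5.0592e-04 /h
MTBF = 1 / λ_sys = 1980 h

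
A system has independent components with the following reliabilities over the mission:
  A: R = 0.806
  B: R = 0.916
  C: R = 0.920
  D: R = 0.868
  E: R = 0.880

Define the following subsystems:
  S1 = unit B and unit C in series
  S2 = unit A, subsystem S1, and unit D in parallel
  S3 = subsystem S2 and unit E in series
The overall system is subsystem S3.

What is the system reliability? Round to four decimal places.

Series (B and C): 0.916000 × 0.920000 = 0.842720
Parallel (A, [0.842720], and D): 1 − (1 − 0.806000)(1 − 0.842720)(1 − 0.868000) = 0.995972
Series ([0.995972] and E): 0.995972 × 0.880000 = 0.8765

0.8765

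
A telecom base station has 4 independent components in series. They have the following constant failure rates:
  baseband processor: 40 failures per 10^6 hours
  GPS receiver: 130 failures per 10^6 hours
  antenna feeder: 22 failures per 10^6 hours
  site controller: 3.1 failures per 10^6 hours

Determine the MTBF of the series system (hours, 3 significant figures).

Series of exponential components: λ_sys = Σ λ_i
λ_sys = 0.000040 + 0.00013 + 0.000022 + 0.0000031 = 1.9510e-04 /h
MTBF = 1 / λ_sys = 5130 h

5130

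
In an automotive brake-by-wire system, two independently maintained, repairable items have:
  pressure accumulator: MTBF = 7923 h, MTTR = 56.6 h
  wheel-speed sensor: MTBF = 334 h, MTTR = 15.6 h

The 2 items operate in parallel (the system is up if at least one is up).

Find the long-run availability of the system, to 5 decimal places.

A(pressure accumulator) = MTBF/(MTBF+MTTR) = 7923/(7923+56.6) = 0.992907
A(wheel-speed sensor) = MTBF/(MTBF+MTTR) = 334/(334+15.6) = 0.955378
Parallel availability: 1 − (1 − 0.992907)(1 − 0.955378) = 0.99968

0.99968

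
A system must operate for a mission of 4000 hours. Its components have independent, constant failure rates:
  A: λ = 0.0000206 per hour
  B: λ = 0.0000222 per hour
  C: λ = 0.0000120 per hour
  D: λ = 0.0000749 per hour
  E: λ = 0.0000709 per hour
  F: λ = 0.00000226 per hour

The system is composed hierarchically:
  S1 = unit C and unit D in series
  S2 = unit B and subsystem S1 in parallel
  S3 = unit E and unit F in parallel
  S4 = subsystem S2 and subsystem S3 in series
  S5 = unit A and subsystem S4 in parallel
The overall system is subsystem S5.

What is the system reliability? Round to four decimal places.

R(A) = exp(−0.0000206 × 4000) = 0.920904
R(B) = exp(−0.0000222 × 4000) = 0.915029
R(C) = exp(−0.0000120 × 4000) = 0.953134
R(D) = exp(−0.0000749 × 4000) = 0.741115
R(E) = exp(−0.0000709 × 4000) = 0.753068
R(F) = exp(−0.00000226 × 4000) = 0.991001
Series (C and D): 0.953134 × 0.741115 = 0.706382
Parallel (B and [0.706382]): 1 − (1 − 0.915029)(1 − 0.706382) = 0.975051
Parallel (E and F): 1 − (1 − 0.753068)(1 − 0.991001) = 0.997778
Series ([0.975051] and [0.997778]): 0.975051 × 0.997778 = 0.972884
Parallel (A and [0.972884]): 1 − (1 − 0.920904)(1 − 0.972884) = 0.9979

0.9979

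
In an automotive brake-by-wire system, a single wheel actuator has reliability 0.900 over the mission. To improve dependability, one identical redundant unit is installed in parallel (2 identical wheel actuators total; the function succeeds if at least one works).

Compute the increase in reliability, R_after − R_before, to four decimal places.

0.0900

R_before = 0.900
R_after = 1 − (1 − 0.900)^2 = 0.9900
ΔR = 0.9900 − 0.900 = 0.0900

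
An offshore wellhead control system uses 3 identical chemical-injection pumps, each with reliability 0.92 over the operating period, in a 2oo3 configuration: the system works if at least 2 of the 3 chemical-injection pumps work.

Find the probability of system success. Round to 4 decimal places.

R = Σ_{i=2}^{3} C(3,i) p^i (1−p)^{3−i} with p = 0.92
C(3,2)·0.92^2·0.08^1 = 0.203136
C(3,3)·0.92^3·0.08^0 = 0.778688
Sum = 0.9818

0.9818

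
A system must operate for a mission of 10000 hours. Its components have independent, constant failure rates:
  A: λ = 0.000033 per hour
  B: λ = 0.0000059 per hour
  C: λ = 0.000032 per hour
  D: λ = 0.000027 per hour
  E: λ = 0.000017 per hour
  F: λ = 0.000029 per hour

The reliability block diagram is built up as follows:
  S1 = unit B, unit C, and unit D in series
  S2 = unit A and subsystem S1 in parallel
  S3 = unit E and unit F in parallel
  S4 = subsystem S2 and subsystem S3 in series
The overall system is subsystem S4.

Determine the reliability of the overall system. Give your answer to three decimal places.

R(A) = exp(−0.000033 × 10000) = 0.71892
R(B) = exp(−0.0000059 × 10000) = 0.94271
R(C) = exp(−0.000032 × 10000) = 0.72615
R(D) = exp(−0.000027 × 10000) = 0.76338
R(E) = exp(−0.000017 × 10000) = 0.84366
R(F) = exp(−0.000029 × 10000) = 0.74826
Series (B, C, and D): 0.94271 × 0.72615 × 0.76338 = 0.52257
Parallel (A and [0.52257]): 1 − (1 − 0.71892)(1 − 0.52257) = 0.86580
Parallel (E and F): 1 − (1 − 0.84366)(1 − 0.74826) = 0.96064
Series ([0.86580] and [0.96064]): 0.86580 × 0.96064 = 0.832

0.832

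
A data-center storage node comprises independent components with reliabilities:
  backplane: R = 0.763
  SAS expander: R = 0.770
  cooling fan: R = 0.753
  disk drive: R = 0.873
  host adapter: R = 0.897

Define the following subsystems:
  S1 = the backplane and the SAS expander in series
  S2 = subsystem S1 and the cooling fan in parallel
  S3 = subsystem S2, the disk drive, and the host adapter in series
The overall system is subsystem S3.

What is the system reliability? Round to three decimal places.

Series (backplane and SAS expander): 0.76300 × 0.77000 = 0.58751
Parallel ([0.58751] and cooling fan): 1 − (1 − 0.58751)(1 − 0.75300) = 0.89811
Series ([0.89811], disk drive, and host adapter): 0.89811 × 0.87300 × 0.89700 = 0.703

0.703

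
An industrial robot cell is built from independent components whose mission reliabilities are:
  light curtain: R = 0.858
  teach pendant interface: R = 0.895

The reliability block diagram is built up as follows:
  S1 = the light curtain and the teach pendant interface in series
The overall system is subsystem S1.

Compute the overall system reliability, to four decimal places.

Series (light curtain and teach pendant interface): 0.858000 × 0.895000 = 0.7679

0.7679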